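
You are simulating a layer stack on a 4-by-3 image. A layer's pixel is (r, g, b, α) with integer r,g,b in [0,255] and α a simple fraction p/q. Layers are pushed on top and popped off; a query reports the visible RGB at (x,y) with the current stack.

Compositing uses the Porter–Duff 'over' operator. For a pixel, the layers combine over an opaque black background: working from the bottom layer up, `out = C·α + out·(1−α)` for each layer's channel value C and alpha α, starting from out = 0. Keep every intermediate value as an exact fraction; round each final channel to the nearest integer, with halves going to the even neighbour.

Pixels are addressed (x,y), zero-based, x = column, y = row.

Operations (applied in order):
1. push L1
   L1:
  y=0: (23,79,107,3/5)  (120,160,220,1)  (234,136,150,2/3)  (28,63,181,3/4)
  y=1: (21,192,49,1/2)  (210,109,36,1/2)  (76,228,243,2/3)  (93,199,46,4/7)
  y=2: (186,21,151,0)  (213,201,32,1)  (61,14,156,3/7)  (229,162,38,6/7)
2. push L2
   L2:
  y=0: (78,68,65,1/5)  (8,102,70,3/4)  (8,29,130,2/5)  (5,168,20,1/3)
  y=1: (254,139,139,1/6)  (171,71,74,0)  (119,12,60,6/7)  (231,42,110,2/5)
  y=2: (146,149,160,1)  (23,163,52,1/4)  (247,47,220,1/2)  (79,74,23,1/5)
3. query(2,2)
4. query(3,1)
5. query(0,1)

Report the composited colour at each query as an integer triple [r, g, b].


query (2,2) [L1,L2] — begin 0,0,0
+L1 (α=3/7) → [183/7, 6, 468/7]
+L2 (α=1/2) → [956/7, 53/2, 1004/7]
→ [137, 26, 143]

at x=3,y=1 over L1,L2:
after L1 α=4/7: [372/7, 796/7, 184/7]
after L2 α=2/5: [870/7, 2976/35, 2092/35]
= [124, 85, 60]

(0,1) stack=L1,L2; from [0,0,0]:
after L1 α=1/2: [21/2, 96, 49/2]
after L2 α=1/6: [613/12, 619/6, 523/12]
rounded: [51, 103, 44]


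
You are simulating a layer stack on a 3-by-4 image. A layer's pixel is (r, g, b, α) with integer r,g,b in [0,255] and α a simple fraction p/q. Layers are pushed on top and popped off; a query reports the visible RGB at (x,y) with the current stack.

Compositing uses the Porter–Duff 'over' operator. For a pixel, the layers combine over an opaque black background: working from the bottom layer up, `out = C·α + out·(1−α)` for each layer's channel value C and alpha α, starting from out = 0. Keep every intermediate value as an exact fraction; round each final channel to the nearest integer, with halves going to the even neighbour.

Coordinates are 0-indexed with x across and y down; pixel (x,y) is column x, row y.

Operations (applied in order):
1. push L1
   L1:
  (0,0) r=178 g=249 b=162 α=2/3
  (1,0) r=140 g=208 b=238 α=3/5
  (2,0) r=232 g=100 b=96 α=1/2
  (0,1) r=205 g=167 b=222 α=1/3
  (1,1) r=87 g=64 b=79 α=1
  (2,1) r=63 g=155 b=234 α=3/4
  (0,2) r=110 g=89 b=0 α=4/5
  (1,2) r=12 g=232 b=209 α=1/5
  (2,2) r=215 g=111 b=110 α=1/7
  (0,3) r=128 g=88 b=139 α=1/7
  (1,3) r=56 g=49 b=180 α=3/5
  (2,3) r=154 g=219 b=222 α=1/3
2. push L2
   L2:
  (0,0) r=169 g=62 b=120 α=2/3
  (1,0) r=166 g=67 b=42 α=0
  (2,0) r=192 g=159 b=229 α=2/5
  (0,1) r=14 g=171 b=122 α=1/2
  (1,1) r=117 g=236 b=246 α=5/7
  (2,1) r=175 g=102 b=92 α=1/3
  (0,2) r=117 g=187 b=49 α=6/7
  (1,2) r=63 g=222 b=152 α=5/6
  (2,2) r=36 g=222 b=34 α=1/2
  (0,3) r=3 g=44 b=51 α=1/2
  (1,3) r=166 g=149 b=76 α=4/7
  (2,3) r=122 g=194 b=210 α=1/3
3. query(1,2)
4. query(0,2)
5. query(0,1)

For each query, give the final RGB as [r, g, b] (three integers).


query (1,2) [L1,L2] — begin 0,0,0
+L1 (α=1/5) → [12/5, 232/5, 209/5]
+L2 (α=5/6) → [529/10, 2891/15, 4009/30]
rounded: [53, 193, 134]

query (0,2) [L1,L2] — begin 0,0,0
+L1 (α=4/5) → [88, 356/5, 0]
+L2 (α=6/7) → [790/7, 5966/35, 42]
= [113, 170, 42]

query (0,1) [L1,L2] — begin 0,0,0
+L1 (α=1/3) → [205/3, 167/3, 74]
+L2 (α=1/2) → [247/6, 340/3, 98]
rounded: [41, 113, 98]


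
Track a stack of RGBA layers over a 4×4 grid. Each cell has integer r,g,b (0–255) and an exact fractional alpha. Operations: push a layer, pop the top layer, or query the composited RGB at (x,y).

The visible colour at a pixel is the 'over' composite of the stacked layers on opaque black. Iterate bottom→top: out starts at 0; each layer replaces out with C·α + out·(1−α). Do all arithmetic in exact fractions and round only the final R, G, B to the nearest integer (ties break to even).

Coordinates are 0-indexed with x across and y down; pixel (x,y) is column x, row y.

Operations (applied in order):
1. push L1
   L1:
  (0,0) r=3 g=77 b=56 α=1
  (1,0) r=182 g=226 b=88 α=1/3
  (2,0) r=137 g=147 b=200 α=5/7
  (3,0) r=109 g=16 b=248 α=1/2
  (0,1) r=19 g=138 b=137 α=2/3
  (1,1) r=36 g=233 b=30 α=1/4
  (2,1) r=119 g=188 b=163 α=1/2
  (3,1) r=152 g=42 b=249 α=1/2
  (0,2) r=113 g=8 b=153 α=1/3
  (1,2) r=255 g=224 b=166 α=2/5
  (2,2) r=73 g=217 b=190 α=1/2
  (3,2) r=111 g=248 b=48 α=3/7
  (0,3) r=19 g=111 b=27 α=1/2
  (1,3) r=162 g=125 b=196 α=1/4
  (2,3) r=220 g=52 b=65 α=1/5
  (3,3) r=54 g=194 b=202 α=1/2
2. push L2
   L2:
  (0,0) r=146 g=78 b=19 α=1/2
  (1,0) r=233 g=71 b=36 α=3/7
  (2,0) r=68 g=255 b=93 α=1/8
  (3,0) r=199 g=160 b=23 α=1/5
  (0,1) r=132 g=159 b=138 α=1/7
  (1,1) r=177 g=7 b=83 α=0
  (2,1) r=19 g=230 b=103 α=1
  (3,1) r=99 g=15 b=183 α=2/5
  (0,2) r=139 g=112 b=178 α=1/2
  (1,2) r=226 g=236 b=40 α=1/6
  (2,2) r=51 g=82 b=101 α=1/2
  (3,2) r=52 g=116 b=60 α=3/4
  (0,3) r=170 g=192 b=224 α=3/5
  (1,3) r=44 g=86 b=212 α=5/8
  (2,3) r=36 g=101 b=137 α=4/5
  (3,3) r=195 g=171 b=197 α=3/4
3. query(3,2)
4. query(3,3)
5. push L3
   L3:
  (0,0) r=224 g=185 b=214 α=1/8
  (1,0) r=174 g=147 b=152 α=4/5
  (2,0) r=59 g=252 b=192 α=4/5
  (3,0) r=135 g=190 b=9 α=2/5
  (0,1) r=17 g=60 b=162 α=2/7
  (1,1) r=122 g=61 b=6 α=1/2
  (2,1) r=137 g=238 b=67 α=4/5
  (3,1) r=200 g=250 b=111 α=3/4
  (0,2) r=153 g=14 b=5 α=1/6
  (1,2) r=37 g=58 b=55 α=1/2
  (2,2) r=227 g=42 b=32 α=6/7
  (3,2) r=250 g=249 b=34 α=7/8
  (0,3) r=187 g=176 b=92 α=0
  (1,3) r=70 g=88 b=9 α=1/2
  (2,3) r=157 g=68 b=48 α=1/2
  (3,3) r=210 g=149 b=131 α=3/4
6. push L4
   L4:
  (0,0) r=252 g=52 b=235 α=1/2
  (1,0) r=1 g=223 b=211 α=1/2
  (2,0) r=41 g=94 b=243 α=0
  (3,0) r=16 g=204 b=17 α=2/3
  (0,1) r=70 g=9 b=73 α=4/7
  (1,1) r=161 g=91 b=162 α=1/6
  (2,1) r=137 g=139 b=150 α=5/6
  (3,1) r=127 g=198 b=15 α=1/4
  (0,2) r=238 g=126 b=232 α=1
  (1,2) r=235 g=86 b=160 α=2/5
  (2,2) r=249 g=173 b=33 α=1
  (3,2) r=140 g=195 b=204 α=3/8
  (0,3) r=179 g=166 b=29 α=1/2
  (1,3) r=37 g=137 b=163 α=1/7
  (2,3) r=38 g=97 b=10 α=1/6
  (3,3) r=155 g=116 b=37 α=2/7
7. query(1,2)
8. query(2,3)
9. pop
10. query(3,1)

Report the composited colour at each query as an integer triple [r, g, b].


(3,2) stack=L1,L2; from [0,0,0]:
+L1 (α=3/7) → [333/7, 744/7, 144/7]
+L2 (α=3/4) → [1425/28, 795/7, 351/7]
= [51, 114, 50]

at x=3,y=3 over L1,L2:
+L1 (α=1/2) → [27, 97, 101]
+L2 (α=3/4) → [153, 305/2, 173]
= [153, 152, 173]

(1,2) stack=L1,L2,L3,L4; from [0,0,0]:
+L1 (α=2/5) → [102, 448/5, 332/5]
+L2 (α=1/6) → [368/3, 114, 62]
+L3 (α=1/2) → [479/6, 86, 117/2]
+L4 (α=2/5) → [1419/10, 86, 991/10]
rounded: [142, 86, 99]

at x=2,y=3 over L1,L2,L3,L4:
L1 α=1/5: [44, 52/5, 13]
L2 α=4/5: [188/5, 2072/25, 561/5]
L3 α=1/2: [973/10, 1886/25, 801/10]
L4 α=1/6: [1049/12, 2371/30, 821/12]
= [87, 79, 68]

query (3,1) [L1,L2,L3] — begin 0,0,0
after L1 α=1/2: [76, 21, 249/2]
after L2 α=2/5: [426/5, 93/5, 1479/10]
after L3 α=3/4: [1713/10, 3843/20, 4809/40]
rounded: [171, 192, 120]


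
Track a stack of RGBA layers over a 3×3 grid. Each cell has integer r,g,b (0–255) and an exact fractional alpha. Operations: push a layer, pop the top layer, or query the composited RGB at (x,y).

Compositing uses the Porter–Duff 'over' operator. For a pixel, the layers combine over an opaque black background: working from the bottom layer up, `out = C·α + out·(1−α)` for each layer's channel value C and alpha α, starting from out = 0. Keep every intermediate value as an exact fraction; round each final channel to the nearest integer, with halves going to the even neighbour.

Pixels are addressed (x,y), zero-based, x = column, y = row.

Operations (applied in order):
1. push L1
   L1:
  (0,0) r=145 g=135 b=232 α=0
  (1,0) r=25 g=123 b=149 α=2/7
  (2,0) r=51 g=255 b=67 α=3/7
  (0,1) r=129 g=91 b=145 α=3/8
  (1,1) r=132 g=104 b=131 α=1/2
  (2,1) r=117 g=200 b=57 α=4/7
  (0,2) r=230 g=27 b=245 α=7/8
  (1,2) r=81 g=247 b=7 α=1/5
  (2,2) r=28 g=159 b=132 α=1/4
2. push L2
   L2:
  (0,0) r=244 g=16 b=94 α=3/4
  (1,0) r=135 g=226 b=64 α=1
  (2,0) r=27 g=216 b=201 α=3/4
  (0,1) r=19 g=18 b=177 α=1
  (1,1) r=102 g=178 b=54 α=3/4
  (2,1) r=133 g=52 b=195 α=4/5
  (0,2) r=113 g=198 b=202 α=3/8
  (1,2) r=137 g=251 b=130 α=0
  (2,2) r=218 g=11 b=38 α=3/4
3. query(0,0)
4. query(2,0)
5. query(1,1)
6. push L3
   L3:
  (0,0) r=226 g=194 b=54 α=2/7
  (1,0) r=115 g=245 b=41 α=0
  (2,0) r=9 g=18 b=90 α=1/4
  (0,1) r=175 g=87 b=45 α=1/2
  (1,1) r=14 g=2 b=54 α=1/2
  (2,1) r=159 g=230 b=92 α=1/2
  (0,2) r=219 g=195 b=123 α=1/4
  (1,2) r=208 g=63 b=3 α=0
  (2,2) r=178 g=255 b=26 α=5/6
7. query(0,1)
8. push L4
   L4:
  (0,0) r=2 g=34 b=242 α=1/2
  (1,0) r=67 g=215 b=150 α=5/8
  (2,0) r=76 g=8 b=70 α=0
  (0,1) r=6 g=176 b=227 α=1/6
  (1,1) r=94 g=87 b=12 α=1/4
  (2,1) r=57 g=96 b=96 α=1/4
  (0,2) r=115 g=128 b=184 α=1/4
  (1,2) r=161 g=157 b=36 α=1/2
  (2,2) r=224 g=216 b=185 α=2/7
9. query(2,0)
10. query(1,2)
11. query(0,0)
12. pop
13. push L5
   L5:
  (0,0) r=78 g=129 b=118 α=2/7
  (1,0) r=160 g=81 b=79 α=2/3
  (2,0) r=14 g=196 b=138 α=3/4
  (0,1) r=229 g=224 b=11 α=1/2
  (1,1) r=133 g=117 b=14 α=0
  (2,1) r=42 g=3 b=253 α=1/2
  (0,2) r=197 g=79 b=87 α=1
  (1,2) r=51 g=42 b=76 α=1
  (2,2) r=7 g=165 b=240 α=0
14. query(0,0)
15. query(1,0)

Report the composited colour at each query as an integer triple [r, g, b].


(0,0) stack=L1,L2; from [0,0,0]:
+L1 (α=0) → [0, 0, 0]
+L2 (α=3/4) → [183, 12, 141/2]
= [183, 12, 70]

(2,0) stack=L1,L2; from [0,0,0]:
after L1 α=3/7: [153/7, 765/7, 201/7]
after L2 α=3/4: [180/7, 5301/28, 2211/14]
→ [26, 189, 158]

query (1,1) [L1,L2] — begin 0,0,0
+L1 (α=1/2) → [66, 52, 131/2]
+L2 (α=3/4) → [93, 293/2, 455/8]
rounded: [93, 146, 57]

query (0,1) [L1,L2,L3] — begin 0,0,0
+L1 (α=3/8) → [387/8, 273/8, 435/8]
+L2 (α=1) → [19, 18, 177]
+L3 (α=1/2) → [97, 105/2, 111]
rounded: [97, 52, 111]

query (2,0) [L1,L2,L3,L4] — begin 0,0,0
after L1 α=3/7: [153/7, 765/7, 201/7]
after L2 α=3/4: [180/7, 5301/28, 2211/14]
after L3 α=1/4: [603/28, 16407/112, 7893/56]
after L4 α=0: [603/28, 16407/112, 7893/56]
rounded: [22, 146, 141]

at x=1,y=2 over L1,L2,L3,L4:
L1 α=1/5: [81/5, 247/5, 7/5]
L2 α=0: [81/5, 247/5, 7/5]
L3 α=0: [81/5, 247/5, 7/5]
L4 α=1/2: [443/5, 516/5, 187/10]
= [89, 103, 19]

at x=0,y=0 over L1,L2,L3,L4:
L1 α=0: [0, 0, 0]
L2 α=3/4: [183, 12, 141/2]
L3 α=2/7: [1367/7, 64, 921/14]
L4 α=1/2: [1381/14, 49, 4309/28]
= [99, 49, 154]

at x=0,y=0 over L1,L2,L3,L5:
after L1 α=0: [0, 0, 0]
after L2 α=3/4: [183, 12, 141/2]
after L3 α=2/7: [1367/7, 64, 921/14]
after L5 α=2/7: [7927/49, 578/7, 7909/98]
→ [162, 83, 81]

query (1,0) [L1,L2,L3,L5] — begin 0,0,0
+L1 (α=2/7) → [50/7, 246/7, 298/7]
+L2 (α=1) → [135, 226, 64]
+L3 (α=0) → [135, 226, 64]
+L5 (α=2/3) → [455/3, 388/3, 74]
= [152, 129, 74]


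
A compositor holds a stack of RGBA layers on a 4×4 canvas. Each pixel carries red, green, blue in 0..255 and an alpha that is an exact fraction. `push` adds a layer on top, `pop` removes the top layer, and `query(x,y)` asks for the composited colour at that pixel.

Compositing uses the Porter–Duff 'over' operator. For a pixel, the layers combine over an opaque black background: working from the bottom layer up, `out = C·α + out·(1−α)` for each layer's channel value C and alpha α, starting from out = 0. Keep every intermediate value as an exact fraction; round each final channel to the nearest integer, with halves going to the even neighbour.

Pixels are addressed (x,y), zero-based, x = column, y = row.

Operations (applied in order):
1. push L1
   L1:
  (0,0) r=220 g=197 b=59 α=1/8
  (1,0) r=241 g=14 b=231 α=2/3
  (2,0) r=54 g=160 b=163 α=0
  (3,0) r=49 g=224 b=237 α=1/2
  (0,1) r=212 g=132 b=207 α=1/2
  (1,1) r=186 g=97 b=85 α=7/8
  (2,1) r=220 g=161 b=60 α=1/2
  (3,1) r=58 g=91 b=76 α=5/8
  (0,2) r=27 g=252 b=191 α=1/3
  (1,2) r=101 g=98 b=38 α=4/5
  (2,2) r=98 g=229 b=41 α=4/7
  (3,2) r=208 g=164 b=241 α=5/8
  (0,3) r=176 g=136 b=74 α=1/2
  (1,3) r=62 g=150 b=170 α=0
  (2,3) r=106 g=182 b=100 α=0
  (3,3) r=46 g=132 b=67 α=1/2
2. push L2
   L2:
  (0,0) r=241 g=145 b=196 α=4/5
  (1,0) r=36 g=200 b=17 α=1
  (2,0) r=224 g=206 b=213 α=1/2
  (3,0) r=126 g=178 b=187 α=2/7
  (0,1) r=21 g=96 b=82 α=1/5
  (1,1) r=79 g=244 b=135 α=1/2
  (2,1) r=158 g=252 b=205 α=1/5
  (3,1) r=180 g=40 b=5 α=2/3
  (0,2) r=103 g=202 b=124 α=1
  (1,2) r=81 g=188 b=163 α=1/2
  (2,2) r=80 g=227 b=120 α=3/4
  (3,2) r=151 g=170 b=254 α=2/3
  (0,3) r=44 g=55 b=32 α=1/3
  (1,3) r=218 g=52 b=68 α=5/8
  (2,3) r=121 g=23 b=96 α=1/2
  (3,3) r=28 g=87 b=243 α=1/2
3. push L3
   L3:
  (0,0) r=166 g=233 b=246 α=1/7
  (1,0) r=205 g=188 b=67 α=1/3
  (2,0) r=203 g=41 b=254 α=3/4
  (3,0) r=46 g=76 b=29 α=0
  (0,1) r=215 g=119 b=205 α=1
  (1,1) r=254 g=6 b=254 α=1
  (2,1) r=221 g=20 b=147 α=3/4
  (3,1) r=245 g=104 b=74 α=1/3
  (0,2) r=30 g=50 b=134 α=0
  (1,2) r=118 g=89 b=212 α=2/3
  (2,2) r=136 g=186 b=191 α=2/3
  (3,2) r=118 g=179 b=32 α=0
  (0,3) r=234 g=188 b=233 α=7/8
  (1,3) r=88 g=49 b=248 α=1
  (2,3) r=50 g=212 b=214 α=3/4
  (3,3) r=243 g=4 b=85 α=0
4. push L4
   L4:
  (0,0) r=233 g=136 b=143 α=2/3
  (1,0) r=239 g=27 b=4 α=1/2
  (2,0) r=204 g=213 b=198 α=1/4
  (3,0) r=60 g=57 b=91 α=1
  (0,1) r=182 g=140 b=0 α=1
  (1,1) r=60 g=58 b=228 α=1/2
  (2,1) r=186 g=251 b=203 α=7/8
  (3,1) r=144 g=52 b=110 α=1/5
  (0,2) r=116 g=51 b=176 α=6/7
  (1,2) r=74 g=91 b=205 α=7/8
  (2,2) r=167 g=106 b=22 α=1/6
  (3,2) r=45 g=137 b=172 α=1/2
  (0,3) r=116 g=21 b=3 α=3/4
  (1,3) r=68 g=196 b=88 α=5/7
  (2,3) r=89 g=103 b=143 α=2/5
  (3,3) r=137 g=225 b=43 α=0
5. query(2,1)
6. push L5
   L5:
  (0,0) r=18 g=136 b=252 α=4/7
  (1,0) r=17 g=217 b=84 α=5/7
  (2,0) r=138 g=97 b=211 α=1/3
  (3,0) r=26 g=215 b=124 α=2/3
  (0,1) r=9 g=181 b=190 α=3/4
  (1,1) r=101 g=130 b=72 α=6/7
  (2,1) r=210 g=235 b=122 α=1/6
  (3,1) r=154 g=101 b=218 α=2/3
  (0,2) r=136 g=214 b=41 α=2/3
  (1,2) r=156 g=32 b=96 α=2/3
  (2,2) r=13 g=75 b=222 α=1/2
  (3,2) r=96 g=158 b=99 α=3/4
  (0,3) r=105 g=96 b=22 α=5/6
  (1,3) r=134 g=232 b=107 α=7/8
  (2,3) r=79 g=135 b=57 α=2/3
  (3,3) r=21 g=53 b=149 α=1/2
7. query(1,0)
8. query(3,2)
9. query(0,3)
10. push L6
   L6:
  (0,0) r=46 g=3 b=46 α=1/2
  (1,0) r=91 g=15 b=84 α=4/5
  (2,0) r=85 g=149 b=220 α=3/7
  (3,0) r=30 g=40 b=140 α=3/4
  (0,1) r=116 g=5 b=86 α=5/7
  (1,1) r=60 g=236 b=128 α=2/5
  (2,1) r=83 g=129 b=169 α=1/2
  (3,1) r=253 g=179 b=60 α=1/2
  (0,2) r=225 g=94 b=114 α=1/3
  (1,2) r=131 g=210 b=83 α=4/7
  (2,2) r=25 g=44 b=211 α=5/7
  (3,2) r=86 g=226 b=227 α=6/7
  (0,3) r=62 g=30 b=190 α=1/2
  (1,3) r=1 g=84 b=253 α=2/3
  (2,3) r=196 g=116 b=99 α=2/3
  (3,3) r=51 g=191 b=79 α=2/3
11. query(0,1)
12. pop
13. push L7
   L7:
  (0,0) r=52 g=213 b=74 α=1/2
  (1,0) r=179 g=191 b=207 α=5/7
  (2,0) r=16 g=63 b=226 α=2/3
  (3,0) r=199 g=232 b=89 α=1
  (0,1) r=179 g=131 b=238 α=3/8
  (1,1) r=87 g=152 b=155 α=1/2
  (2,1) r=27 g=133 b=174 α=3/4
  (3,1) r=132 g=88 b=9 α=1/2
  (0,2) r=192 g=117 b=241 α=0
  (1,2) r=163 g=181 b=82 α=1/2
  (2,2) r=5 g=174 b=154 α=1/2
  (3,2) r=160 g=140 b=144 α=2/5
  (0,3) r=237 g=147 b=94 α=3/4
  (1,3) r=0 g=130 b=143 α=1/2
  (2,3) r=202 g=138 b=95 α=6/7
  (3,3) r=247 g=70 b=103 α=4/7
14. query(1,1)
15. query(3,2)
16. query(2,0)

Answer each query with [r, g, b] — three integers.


query (2,1) [L1,L2,L3,L4] — begin 0,0,0
L1 α=1/2: [110, 161/2, 30]
L2 α=1/5: [598/5, 574/5, 65]
L3 α=3/4: [3913/20, 437/10, 253/2]
L4 α=7/8: [29953/160, 18007/80, 3095/16]
→ [187, 225, 193]

at x=1,y=0 over L1,L2,L3,L4,L5:
L1 α=2/3: [482/3, 28/3, 154]
L2 α=1: [36, 200, 17]
L3 α=1/3: [277/3, 196, 101/3]
L4 α=1/2: [497/3, 223/2, 113/6]
L5 α=5/7: [1249/21, 1308/7, 1373/21]
→ [59, 187, 65]

at x=3,y=2 over L1,L2,L3,L4,L5:
+L1 (α=5/8) → [130, 205/2, 1205/8]
+L2 (α=2/3) → [144, 295/2, 5269/24]
+L3 (α=0) → [144, 295/2, 5269/24]
+L4 (α=1/2) → [189/2, 569/4, 9397/48]
+L5 (α=3/4) → [765/8, 2465/16, 23653/192]
→ [96, 154, 123]

at x=0,y=3 over L1,L2,L3,L4,L5:
+L1 (α=1/2) → [88, 68, 37]
+L2 (α=1/3) → [220/3, 191/3, 106/3]
+L3 (α=7/8) → [2567/12, 4139/24, 4999/24]
+L4 (α=3/4) → [6743/48, 5651/96, 5215/96]
+L5 (α=5/6) → [31943/288, 51731/576, 15775/576]
rounded: [111, 90, 27]

(0,1) stack=L1,L2,L3,L4,L5,L6; from [0,0,0]:
after L1 α=1/2: [106, 66, 207/2]
after L2 α=1/5: [89, 72, 496/5]
after L3 α=1: [215, 119, 205]
after L4 α=1: [182, 140, 0]
after L5 α=3/4: [209/4, 683/4, 285/2]
after L6 α=5/7: [1369/14, 733/14, 715/7]
rounded: [98, 52, 102]

query (1,1) [L1,L2,L3,L4,L5,L7] — begin 0,0,0
after L1 α=7/8: [651/4, 679/8, 595/8]
after L2 α=1/2: [967/8, 2631/16, 1675/16]
after L3 α=1: [254, 6, 254]
after L4 α=1/2: [157, 32, 241]
after L5 α=6/7: [109, 116, 673/7]
after L7 α=1/2: [98, 134, 879/7]
rounded: [98, 134, 126]

query (3,2) [L1,L2,L3,L4,L5,L7] — begin 0,0,0
L1 α=5/8: [130, 205/2, 1205/8]
L2 α=2/3: [144, 295/2, 5269/24]
L3 α=0: [144, 295/2, 5269/24]
L4 α=1/2: [189/2, 569/4, 9397/48]
L5 α=3/4: [765/8, 2465/16, 23653/192]
L7 α=2/5: [971/8, 2375/16, 8417/64]
= [121, 148, 132]

(2,0) stack=L1,L2,L3,L4,L5,L7; from [0,0,0]:
+L1 (α=0) → [0, 0, 0]
+L2 (α=1/2) → [112, 103, 213/2]
+L3 (α=3/4) → [721/4, 113/2, 1737/8]
+L4 (α=1/4) → [2979/16, 765/8, 6795/32]
+L5 (α=1/3) → [1361/8, 1153/12, 10171/48]
+L7 (α=2/3) → [539/8, 2665/36, 31867/144]
rounded: [67, 74, 221]


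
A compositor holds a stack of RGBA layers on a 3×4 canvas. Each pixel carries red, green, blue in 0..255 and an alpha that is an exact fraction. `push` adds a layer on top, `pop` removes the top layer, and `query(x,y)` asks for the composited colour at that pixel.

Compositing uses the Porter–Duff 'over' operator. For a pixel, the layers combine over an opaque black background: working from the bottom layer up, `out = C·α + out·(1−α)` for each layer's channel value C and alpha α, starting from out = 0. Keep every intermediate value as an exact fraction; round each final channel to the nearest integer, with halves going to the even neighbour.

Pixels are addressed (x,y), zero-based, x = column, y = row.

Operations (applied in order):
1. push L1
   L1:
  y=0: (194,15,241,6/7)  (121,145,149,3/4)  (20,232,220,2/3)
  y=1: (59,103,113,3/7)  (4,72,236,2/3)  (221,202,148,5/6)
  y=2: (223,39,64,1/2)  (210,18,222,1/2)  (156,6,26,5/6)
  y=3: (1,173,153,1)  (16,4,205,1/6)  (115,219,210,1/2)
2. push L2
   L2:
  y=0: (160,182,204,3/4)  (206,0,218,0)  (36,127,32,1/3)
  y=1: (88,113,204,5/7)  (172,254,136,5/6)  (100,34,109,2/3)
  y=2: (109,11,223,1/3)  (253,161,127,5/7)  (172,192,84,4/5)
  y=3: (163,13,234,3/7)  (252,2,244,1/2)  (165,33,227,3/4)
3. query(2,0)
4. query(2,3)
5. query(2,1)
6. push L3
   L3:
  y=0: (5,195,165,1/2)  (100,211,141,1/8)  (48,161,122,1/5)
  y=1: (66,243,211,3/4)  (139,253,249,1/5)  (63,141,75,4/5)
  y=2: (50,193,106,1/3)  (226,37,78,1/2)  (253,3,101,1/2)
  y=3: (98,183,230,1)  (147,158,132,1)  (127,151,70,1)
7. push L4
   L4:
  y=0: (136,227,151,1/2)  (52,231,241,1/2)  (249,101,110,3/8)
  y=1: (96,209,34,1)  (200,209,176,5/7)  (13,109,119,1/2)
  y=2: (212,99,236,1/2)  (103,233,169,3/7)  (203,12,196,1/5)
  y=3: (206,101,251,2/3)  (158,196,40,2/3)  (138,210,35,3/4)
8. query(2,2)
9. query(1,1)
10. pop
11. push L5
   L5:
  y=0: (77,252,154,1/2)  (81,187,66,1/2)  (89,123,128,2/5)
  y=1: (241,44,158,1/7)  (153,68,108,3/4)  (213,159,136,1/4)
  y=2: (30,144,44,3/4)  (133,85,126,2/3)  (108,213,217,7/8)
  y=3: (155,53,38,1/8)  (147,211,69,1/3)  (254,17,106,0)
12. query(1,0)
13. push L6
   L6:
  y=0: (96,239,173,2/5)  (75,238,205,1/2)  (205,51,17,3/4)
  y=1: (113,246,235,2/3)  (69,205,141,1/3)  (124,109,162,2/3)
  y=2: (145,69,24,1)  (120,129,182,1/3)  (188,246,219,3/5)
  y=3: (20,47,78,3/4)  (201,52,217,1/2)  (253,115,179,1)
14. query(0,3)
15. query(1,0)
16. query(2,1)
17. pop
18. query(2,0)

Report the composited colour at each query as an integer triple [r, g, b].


at x=2,y=0 over L1,L2:
after L1 α=2/3: [40/3, 464/3, 440/3]
after L2 α=1/3: [188/9, 1309/9, 976/9]
→ [21, 145, 108]

at x=2,y=3 over L1,L2:
L1 α=1/2: [115/2, 219/2, 105]
L2 α=3/4: [1105/8, 417/8, 393/2]
rounded: [138, 52, 196]

query (2,1) [L1,L2] — begin 0,0,0
+L1 (α=5/6) → [1105/6, 505/3, 370/3]
+L2 (α=2/3) → [2305/18, 709/9, 1024/9]
→ [128, 79, 114]

query (2,2) [L1,L2,L3,L4] — begin 0,0,0
after L1 α=5/6: [130, 5, 65/3]
after L2 α=4/5: [818/5, 773/5, 1073/15]
after L3 α=1/2: [2083/10, 394/5, 1294/15]
after L4 α=1/5: [5181/25, 1636/25, 8116/75]
= [207, 65, 108]

at x=1,y=1 over L1,L2,L3,L4:
+L1 (α=2/3) → [8/3, 48, 472/3]
+L2 (α=5/6) → [1294/9, 659/3, 1256/9]
+L3 (α=1/5) → [6427/45, 679/3, 1453/9]
+L4 (α=5/7) → [57854/315, 4493/21, 10826/63]
→ [184, 214, 172]

at x=1,y=0 over L1,L2,L3,L5:
L1 α=3/4: [363/4, 435/4, 447/4]
L2 α=0: [363/4, 435/4, 447/4]
L3 α=1/8: [2941/32, 3889/32, 3693/32]
L5 α=1/2: [5533/64, 9873/64, 5805/64]
→ [86, 154, 91]

query (0,3) [L1,L2,L3,L5,L6] — begin 0,0,0
after L1 α=1: [1, 173, 153]
after L2 α=3/7: [493/7, 731/7, 1314/7]
after L3 α=1: [98, 183, 230]
after L5 α=1/8: [841/8, 667/4, 206]
after L6 α=3/4: [1321/32, 1231/16, 110]
→ [41, 77, 110]

at x=1,y=0 over L1,L2,L3,L5,L6:
+L1 (α=3/4) → [363/4, 435/4, 447/4]
+L2 (α=0) → [363/4, 435/4, 447/4]
+L3 (α=1/8) → [2941/32, 3889/32, 3693/32]
+L5 (α=1/2) → [5533/64, 9873/64, 5805/64]
+L6 (α=1/2) → [10333/128, 25105/128, 18925/128]
= [81, 196, 148]

query (2,1) [L1,L2,L3,L5,L6] — begin 0,0,0
L1 α=5/6: [1105/6, 505/3, 370/3]
L2 α=2/3: [2305/18, 709/9, 1024/9]
L3 α=4/5: [6841/90, 1157/9, 3724/45]
L5 α=1/4: [13231/120, 817/6, 1441/15]
L6 α=2/3: [42991/360, 2125/18, 6301/45]
rounded: [119, 118, 140]

query (2,0) [L1,L2,L3,L5] — begin 0,0,0
+L1 (α=2/3) → [40/3, 464/3, 440/3]
+L2 (α=1/3) → [188/9, 1309/9, 976/9]
+L3 (α=1/5) → [1184/45, 1337/9, 5002/45]
+L5 (α=2/5) → [3854/75, 415/3, 8842/75]
= [51, 138, 118]


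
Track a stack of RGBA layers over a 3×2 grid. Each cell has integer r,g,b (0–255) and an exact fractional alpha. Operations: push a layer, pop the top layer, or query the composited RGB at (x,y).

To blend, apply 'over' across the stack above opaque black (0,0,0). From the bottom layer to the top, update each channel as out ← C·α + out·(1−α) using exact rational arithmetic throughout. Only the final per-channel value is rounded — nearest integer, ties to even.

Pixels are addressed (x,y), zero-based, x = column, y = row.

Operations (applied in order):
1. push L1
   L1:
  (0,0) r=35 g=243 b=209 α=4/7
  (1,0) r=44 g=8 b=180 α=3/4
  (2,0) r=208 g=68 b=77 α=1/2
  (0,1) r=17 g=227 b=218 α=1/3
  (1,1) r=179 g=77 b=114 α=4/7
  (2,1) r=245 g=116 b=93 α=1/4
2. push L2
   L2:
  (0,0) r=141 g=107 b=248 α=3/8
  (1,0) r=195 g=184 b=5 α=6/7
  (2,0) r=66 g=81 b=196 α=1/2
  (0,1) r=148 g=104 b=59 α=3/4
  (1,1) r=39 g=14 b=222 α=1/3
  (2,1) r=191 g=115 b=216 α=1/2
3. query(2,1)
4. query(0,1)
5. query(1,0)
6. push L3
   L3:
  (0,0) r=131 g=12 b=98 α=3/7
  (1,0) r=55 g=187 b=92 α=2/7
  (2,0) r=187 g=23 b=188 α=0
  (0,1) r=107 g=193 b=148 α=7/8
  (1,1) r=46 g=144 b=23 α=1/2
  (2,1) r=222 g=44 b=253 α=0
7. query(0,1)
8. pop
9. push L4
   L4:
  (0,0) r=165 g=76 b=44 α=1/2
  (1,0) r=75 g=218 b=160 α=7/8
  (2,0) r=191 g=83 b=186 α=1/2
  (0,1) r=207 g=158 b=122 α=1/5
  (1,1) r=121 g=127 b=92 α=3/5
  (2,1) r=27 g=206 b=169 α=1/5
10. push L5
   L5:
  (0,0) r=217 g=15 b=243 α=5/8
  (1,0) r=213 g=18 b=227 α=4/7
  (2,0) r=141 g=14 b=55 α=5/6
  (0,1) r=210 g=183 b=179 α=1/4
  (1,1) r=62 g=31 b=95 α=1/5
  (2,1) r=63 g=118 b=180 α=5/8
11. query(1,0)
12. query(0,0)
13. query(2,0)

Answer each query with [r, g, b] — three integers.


(2,1) stack=L1,L2; from [0,0,0]:
after L1 α=1/4: [245/4, 29, 93/4]
after L2 α=1/2: [1009/8, 72, 957/8]
= [126, 72, 120]

query (0,1) [L1,L2] — begin 0,0,0
+L1 (α=1/3) → [17/3, 227/3, 218/3]
+L2 (α=3/4) → [1349/12, 1163/12, 749/12]
rounded: [112, 97, 62]

(1,0) stack=L1,L2; from [0,0,0]:
L1 α=3/4: [33, 6, 135]
L2 α=6/7: [1203/7, 1110/7, 165/7]
rounded: [172, 159, 24]

query (0,1) [L1,L2,L3] — begin 0,0,0
after L1 α=1/3: [17/3, 227/3, 218/3]
after L2 α=3/4: [1349/12, 1163/12, 749/12]
after L3 α=7/8: [10337/96, 17375/96, 13181/96]
= [108, 181, 137]

at x=1,y=0 over L1,L2,L4,L5:
+L1 (α=3/4) → [33, 6, 135]
+L2 (α=6/7) → [1203/7, 1110/7, 165/7]
+L4 (α=7/8) → [2439/28, 1474/7, 8005/56]
+L5 (α=4/7) → [31173/196, 4926/49, 74863/392]
→ [159, 101, 191]

at x=0,y=0 over L1,L2,L4,L5:
L1 α=4/7: [20, 972/7, 836/7]
L2 α=3/8: [523/8, 7107/56, 2347/14]
L4 α=1/2: [1843/16, 11363/112, 2963/28]
L5 α=5/8: [22889/128, 42489/896, 42909/224]
= [179, 47, 192]

(2,0) stack=L1,L2,L4,L5; from [0,0,0]:
L1 α=1/2: [104, 34, 77/2]
L2 α=1/2: [85, 115/2, 469/4]
L4 α=1/2: [138, 281/4, 1213/8]
L5 α=5/6: [281/2, 187/8, 3413/48]
rounded: [140, 23, 71]


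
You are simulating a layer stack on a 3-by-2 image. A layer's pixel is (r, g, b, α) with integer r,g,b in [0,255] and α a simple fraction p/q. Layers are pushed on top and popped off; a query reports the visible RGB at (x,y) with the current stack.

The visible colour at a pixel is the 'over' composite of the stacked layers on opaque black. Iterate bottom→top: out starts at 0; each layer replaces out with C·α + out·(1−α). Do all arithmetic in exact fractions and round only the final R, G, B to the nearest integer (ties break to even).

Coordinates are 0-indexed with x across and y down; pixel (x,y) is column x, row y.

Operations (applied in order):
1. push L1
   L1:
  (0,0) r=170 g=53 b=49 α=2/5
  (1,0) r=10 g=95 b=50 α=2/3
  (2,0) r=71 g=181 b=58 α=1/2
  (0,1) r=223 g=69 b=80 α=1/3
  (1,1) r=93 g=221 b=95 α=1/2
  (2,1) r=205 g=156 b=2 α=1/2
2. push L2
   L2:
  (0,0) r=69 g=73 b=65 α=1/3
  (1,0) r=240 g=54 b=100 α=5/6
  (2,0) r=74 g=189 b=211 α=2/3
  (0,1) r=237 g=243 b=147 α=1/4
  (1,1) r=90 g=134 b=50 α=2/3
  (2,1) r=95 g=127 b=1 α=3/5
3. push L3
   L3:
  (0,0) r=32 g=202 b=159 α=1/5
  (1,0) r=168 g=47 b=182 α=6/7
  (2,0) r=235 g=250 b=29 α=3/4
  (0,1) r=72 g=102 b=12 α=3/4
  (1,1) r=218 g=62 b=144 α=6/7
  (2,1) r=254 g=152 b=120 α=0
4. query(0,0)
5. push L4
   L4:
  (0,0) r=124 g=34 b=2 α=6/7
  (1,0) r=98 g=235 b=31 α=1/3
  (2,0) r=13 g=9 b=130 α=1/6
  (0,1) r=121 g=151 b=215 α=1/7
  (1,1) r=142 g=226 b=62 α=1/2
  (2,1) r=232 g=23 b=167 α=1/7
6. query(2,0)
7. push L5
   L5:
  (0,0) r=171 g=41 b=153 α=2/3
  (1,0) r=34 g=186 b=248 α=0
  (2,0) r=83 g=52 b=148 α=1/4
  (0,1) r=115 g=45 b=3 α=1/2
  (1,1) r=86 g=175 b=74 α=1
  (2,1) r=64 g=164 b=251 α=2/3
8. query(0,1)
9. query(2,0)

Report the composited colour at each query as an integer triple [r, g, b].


(0,0) stack=L1,L2,L3; from [0,0,0]:
after L1 α=2/5: [68, 106/5, 98/5]
after L2 α=1/3: [205/3, 577/15, 521/15]
after L3 α=1/5: [916/15, 5338/75, 4469/75]
rounded: [61, 71, 60]

query (2,0) [L1,L2,L3,L4] — begin 0,0,0
+L1 (α=1/2) → [71/2, 181/2, 29]
+L2 (α=2/3) → [367/6, 937/6, 451/3]
+L3 (α=3/4) → [4597/24, 5437/24, 178/3]
+L4 (α=1/6) → [23297/144, 27401/144, 640/9]
= [162, 190, 71]

at x=0,y=1 over L1,L2,L3,L4,L5:
+L1 (α=1/3) → [223/3, 23, 80/3]
+L2 (α=1/4) → [115, 78, 227/4]
+L3 (α=3/4) → [331/4, 96, 371/16]
+L4 (α=1/7) → [1235/14, 727/7, 2833/56]
+L5 (α=1/2) → [2845/28, 521/7, 3001/112]
→ [102, 74, 27]

(2,0) stack=L1,L2,L3,L4,L5; from [0,0,0]:
L1 α=1/2: [71/2, 181/2, 29]
L2 α=2/3: [367/6, 937/6, 451/3]
L3 α=3/4: [4597/24, 5437/24, 178/3]
L4 α=1/6: [23297/144, 27401/144, 640/9]
L5 α=1/4: [27281/192, 29897/192, 271/3]
= [142, 156, 90]


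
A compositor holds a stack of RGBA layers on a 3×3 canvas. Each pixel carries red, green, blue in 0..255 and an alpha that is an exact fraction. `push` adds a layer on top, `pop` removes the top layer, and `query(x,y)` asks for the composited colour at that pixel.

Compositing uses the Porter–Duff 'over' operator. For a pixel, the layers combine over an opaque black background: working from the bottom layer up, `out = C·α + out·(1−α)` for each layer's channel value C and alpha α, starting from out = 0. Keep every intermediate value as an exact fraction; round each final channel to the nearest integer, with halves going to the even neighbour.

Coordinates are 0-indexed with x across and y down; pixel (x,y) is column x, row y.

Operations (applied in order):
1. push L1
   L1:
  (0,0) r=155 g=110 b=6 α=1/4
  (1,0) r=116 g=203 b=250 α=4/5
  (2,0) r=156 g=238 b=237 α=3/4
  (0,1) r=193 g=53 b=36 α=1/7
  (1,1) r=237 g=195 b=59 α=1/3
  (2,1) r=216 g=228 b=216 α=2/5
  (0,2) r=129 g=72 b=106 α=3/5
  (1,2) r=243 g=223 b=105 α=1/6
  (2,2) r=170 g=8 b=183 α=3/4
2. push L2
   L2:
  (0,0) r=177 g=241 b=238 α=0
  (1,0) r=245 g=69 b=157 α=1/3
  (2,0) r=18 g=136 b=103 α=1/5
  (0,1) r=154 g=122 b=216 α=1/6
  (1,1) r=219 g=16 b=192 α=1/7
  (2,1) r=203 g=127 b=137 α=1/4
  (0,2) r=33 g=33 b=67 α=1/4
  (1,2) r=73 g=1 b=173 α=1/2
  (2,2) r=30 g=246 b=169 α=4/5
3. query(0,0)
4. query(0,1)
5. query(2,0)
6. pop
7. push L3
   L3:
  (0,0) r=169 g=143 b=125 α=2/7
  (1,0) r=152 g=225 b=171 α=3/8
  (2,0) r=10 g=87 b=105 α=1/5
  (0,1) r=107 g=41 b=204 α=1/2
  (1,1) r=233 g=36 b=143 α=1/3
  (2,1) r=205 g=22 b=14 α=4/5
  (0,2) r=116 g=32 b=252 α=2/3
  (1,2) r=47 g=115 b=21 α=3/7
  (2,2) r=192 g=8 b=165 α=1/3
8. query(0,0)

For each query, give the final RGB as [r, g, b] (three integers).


at x=0,y=0 over L1,L2:
L1 α=1/4: [155/4, 55/2, 3/2]
L2 α=0: [155/4, 55/2, 3/2]
rounded: [39, 28, 2]

at x=0,y=1 over L1,L2:
L1 α=1/7: [193/7, 53/7, 36/7]
L2 α=1/6: [681/14, 373/14, 282/7]
→ [49, 27, 40]

(2,0) stack=L1,L2; from [0,0,0]:
after L1 α=3/4: [117, 357/2, 711/4]
after L2 α=1/5: [486/5, 170, 814/5]
= [97, 170, 163]

(0,0) stack=L1,L3; from [0,0,0]:
+L1 (α=1/4) → [155/4, 55/2, 3/2]
+L3 (α=2/7) → [2127/28, 121/2, 515/14]
→ [76, 60, 37]


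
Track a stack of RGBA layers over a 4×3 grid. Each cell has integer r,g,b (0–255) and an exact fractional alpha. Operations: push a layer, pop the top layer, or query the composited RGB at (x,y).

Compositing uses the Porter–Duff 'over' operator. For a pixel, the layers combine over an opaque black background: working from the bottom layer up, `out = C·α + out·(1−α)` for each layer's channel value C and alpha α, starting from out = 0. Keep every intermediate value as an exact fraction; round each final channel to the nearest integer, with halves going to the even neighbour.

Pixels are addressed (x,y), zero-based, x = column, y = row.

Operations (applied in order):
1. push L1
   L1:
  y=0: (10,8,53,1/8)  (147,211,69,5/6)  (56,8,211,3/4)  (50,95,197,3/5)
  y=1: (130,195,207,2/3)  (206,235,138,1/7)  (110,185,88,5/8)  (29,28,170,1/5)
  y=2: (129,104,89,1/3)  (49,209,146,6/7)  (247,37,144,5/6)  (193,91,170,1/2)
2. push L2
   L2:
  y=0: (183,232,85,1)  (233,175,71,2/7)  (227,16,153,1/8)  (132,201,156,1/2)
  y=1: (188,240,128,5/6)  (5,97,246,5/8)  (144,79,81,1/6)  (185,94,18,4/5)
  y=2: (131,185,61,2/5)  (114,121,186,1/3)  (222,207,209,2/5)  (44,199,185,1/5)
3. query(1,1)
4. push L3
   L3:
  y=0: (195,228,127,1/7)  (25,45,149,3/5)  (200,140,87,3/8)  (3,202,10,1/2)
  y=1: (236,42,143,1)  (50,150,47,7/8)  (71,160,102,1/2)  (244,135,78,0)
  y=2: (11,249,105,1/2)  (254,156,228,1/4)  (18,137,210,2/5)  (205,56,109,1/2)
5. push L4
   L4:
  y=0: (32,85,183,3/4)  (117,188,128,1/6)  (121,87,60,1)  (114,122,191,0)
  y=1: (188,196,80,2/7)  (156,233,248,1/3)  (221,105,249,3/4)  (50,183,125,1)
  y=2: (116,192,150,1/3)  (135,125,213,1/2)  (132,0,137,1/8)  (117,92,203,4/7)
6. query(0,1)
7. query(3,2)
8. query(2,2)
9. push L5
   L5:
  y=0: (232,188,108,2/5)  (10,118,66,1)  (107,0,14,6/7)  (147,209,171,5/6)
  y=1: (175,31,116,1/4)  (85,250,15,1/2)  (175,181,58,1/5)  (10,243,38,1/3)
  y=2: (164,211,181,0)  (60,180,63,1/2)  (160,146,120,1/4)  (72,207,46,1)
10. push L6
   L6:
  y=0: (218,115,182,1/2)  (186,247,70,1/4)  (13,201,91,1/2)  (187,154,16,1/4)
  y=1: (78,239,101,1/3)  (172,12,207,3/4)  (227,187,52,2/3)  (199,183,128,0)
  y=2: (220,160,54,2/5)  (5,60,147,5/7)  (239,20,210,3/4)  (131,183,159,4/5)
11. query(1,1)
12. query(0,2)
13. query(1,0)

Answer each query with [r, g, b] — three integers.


(1,1) stack=L1,L2; from [0,0,0]:
after L1 α=1/7: [206/7, 235/7, 138/7]
after L2 α=5/8: [793/56, 1025/14, 1128/7]
rounded: [14, 73, 161]

(0,1) stack=L1,L2,L3,L4; from [0,0,0]:
L1 α=2/3: [260/3, 130, 138]
L2 α=5/6: [1540/9, 665/3, 389/3]
L3 α=1: [236, 42, 143]
L4 α=2/7: [1556/7, 86, 125]
→ [222, 86, 125]

query (3,2) [L1,L2,L3,L4] — begin 0,0,0
L1 α=1/2: [193/2, 91/2, 85]
L2 α=1/5: [86, 381/5, 105]
L3 α=1/2: [291/2, 661/10, 107]
L4 α=4/7: [1809/14, 809/10, 1133/7]
rounded: [129, 81, 162]

at x=2,y=2 over L1,L2,L3,L4:
+L1 (α=5/6) → [1235/6, 185/6, 120]
+L2 (α=2/5) → [2123/10, 1013/10, 778/5]
+L3 (α=2/5) → [6729/50, 5779/50, 4434/25]
+L4 (α=1/8) → [53703/400, 40453/400, 34463/200]
→ [134, 101, 172]

query (1,1) [L1,L2,L3,L4,L5,L6] — begin 0,0,0
after L1 α=1/7: [206/7, 235/7, 138/7]
after L2 α=5/8: [793/56, 1025/14, 1128/7]
after L3 α=7/8: [20393/448, 15725/112, 3431/56]
after L4 α=1/3: [55337/672, 9591/56, 10375/84]
after L5 α=1/2: [112457/1344, 23591/112, 11635/168]
after L6 α=3/4: [805961/5376, 27623/448, 115963/672]
= [150, 62, 173]

at x=0,y=2 over L1,L2,L3,L4,L5,L6:
L1 α=1/3: [43, 104/3, 89/3]
L2 α=2/5: [391/5, 474/5, 211/5]
L3 α=1/2: [223/5, 1719/10, 368/5]
L4 α=1/3: [342/5, 893/5, 1486/15]
L5 α=0: [342/5, 893/5, 1486/15]
L6 α=2/5: [3226/25, 4279/25, 2026/25]
rounded: [129, 171, 81]

at x=1,y=0 over L1,L2,L3,L4,L5,L6:
+L1 (α=5/6) → [245/2, 1055/6, 115/2]
+L2 (α=2/7) → [2157/14, 7375/42, 859/14]
+L3 (α=3/5) → [2682/35, 2042/21, 3988/35]
+L4 (α=1/6) → [1167/14, 7079/63, 814/7]
+L5 (α=1) → [10, 118, 66]
+L6 (α=1/4) → [54, 601/4, 67]
rounded: [54, 150, 67]


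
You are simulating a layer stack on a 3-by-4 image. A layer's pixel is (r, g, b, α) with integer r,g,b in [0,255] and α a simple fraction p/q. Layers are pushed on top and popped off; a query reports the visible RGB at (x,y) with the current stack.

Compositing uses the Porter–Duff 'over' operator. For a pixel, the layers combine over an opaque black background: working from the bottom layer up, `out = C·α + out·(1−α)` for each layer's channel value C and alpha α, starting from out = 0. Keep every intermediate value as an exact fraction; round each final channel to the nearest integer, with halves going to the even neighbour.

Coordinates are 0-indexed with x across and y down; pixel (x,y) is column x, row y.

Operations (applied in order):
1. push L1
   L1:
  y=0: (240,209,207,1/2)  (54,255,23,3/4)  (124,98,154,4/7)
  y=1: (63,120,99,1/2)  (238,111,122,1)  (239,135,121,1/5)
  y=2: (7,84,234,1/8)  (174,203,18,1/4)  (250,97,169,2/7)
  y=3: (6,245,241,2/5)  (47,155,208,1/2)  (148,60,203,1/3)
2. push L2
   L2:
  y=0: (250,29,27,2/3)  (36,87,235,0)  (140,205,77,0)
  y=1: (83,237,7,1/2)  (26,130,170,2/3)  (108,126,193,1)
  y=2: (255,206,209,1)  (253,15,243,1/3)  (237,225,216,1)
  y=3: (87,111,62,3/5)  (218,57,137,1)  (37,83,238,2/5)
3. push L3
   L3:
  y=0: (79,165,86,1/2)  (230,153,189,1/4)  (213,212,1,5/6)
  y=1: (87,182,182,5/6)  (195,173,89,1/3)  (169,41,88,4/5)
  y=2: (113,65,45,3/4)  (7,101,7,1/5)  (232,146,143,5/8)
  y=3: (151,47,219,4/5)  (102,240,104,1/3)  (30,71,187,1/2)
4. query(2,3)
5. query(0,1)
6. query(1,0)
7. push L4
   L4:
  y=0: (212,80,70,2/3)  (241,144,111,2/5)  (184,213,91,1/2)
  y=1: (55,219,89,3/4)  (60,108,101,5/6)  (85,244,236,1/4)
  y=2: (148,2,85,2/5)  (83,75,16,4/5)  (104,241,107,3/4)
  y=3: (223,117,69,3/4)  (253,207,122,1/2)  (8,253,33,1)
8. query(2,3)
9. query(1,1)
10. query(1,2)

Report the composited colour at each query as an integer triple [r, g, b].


query (2,3) [L1,L2,L3] — begin 0,0,0
after L1 α=1/3: [148/3, 20, 203/3]
after L2 α=2/5: [222/5, 226/5, 679/5]
after L3 α=1/2: [186/5, 581/10, 807/5]
rounded: [37, 58, 161]

query (0,1) [L1,L2,L3] — begin 0,0,0
+L1 (α=1/2) → [63/2, 60, 99/2]
+L2 (α=1/2) → [229/4, 297/2, 113/4]
+L3 (α=5/6) → [1969/24, 2117/12, 1251/8]
→ [82, 176, 156]

(1,0) stack=L1,L2,L3; from [0,0,0]:
+L1 (α=3/4) → [81/2, 765/4, 69/4]
+L2 (α=0) → [81/2, 765/4, 69/4]
+L3 (α=1/4) → [703/8, 2907/16, 963/16]
rounded: [88, 182, 60]

at x=2,y=3 over L1,L2,L3,L4:
+L1 (α=1/3) → [148/3, 20, 203/3]
+L2 (α=2/5) → [222/5, 226/5, 679/5]
+L3 (α=1/2) → [186/5, 581/10, 807/5]
+L4 (α=1) → [8, 253, 33]
→ [8, 253, 33]

at x=1,y=1 over L1,L2,L3,L4:
+L1 (α=1) → [238, 111, 122]
+L2 (α=2/3) → [290/3, 371/3, 154]
+L3 (α=1/3) → [1165/9, 1261/9, 397/3]
+L4 (α=5/6) → [3865/54, 6121/54, 956/9]
→ [72, 113, 106]

query (1,2) [L1,L2,L3,L4] — begin 0,0,0
+L1 (α=1/4) → [87/2, 203/4, 9/2]
+L2 (α=1/3) → [340/3, 233/6, 84]
+L3 (α=1/5) → [1381/15, 769/15, 343/5]
+L4 (α=4/5) → [6361/75, 5269/75, 663/25]
rounded: [85, 70, 27]


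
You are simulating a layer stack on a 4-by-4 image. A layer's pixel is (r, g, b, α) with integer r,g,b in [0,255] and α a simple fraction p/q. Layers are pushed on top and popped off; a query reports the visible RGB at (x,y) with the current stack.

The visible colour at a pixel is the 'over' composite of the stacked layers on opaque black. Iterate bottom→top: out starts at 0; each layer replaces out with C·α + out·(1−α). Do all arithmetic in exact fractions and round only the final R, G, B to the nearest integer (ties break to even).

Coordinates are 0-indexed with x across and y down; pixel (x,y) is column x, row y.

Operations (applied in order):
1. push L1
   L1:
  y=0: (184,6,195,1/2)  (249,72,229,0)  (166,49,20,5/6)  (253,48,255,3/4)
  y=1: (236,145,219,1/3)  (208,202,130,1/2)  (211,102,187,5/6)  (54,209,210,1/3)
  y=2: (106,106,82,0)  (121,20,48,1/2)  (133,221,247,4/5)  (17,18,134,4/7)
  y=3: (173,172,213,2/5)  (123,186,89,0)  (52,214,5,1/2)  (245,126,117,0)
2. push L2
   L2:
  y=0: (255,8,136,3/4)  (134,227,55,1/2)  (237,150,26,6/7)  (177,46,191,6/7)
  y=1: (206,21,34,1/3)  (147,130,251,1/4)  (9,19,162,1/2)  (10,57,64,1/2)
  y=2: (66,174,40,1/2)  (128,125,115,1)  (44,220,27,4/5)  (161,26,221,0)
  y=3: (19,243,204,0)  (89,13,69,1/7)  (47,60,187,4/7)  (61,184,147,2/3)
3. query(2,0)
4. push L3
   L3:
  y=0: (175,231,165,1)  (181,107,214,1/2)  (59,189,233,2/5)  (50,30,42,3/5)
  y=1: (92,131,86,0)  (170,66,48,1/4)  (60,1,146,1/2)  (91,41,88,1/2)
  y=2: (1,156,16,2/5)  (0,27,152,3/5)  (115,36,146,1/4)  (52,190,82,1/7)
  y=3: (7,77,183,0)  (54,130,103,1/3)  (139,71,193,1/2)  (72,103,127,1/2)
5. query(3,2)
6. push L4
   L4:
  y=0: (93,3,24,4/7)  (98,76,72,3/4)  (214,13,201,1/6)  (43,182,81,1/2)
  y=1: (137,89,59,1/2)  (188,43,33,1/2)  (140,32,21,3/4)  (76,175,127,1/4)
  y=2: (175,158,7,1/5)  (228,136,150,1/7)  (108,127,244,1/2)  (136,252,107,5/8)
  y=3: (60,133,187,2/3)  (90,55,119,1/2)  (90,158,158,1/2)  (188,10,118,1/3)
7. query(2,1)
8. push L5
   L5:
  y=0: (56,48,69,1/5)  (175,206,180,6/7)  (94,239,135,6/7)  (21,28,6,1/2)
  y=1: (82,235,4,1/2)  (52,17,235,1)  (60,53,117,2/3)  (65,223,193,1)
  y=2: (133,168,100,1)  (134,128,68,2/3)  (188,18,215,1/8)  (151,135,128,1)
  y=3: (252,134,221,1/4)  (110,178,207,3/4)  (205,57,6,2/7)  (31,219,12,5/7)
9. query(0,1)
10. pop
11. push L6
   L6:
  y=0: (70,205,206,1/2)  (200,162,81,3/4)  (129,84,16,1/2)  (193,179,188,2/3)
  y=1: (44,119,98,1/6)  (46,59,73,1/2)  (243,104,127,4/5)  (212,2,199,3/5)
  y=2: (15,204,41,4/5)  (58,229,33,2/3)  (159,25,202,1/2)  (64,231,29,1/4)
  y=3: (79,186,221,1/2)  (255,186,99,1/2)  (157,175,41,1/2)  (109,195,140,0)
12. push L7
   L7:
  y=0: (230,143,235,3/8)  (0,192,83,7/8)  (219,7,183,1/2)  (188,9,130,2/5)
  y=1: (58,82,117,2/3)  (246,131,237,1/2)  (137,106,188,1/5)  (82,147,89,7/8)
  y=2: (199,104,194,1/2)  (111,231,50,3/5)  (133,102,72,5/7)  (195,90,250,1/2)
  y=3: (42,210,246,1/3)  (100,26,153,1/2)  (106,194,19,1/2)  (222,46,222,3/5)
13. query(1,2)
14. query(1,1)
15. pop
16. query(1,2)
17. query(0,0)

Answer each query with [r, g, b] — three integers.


(2,0) stack=L1,L2; from [0,0,0]:
after L1 α=5/6: [415/3, 245/6, 50/3]
after L2 α=6/7: [4681/21, 5645/42, 74/3]
→ [223, 134, 25]

(3,2) stack=L1,L2,L3; from [0,0,0]:
+L1 (α=4/7) → [68/7, 72/7, 536/7]
+L2 (α=0) → [68/7, 72/7, 536/7]
+L3 (α=1/7) → [772/49, 1762/49, 3790/49]
rounded: [16, 36, 77]

(2,1) stack=L1,L2,L3,L4; from [0,0,0]:
+L1 (α=5/6) → [1055/6, 85, 935/6]
+L2 (α=1/2) → [1109/12, 52, 1907/12]
+L3 (α=1/2) → [1829/24, 53/2, 3659/24]
+L4 (α=3/4) → [11909/96, 245/8, 5171/96]
rounded: [124, 31, 54]

(0,1) stack=L1,L2,L3,L4,L5; from [0,0,0]:
+L1 (α=1/3) → [236/3, 145/3, 73]
+L2 (α=1/3) → [1090/9, 353/9, 60]
+L3 (α=0) → [1090/9, 353/9, 60]
+L4 (α=1/2) → [2323/18, 577/9, 119/2]
+L5 (α=1/2) → [3799/36, 1346/9, 127/4]
= [106, 150, 32]

(1,2) stack=L1,L2,L3,L4,L6,L7; from [0,0,0]:
after L1 α=1/2: [121/2, 10, 24]
after L2 α=1: [128, 125, 115]
after L3 α=3/5: [256/5, 331/5, 686/5]
after L4 α=1/7: [2676/35, 2666/35, 4866/35]
after L6 α=2/3: [6736/105, 6232/35, 2392/35]
after L7 α=3/5: [48437/525, 36719/175, 10034/175]
= [92, 210, 57]

query (1,1) [L1,L2,L3,L4,L6,L7] — begin 0,0,0
after L1 α=1/2: [104, 101, 65]
after L2 α=1/4: [459/4, 433/4, 223/2]
after L3 α=1/4: [2057/16, 1563/16, 765/8]
after L4 α=1/2: [5065/32, 2251/32, 1029/16]
after L6 α=1/2: [6537/64, 4139/64, 2197/32]
after L7 α=1/2: [22281/128, 12523/128, 9781/64]
→ [174, 98, 153]

query (1,2) [L1,L2,L3,L4,L6] — begin 0,0,0
+L1 (α=1/2) → [121/2, 10, 24]
+L2 (α=1) → [128, 125, 115]
+L3 (α=3/5) → [256/5, 331/5, 686/5]
+L4 (α=1/7) → [2676/35, 2666/35, 4866/35]
+L6 (α=2/3) → [6736/105, 6232/35, 2392/35]
→ [64, 178, 68]

(0,0) stack=L1,L2,L3,L4,L6; from [0,0,0]:
+L1 (α=1/2) → [92, 3, 195/2]
+L2 (α=3/4) → [857/4, 27/4, 1011/8]
+L3 (α=1) → [175, 231, 165]
+L4 (α=4/7) → [897/7, 705/7, 591/7]
+L6 (α=1/2) → [1387/14, 1070/7, 2033/14]
rounded: [99, 153, 145]
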